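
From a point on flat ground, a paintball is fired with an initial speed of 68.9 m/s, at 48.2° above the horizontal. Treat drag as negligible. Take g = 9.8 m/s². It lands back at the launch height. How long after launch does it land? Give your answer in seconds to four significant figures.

10.48 s

Components: vₓ = 68.90 cos 48.2° = 45.92 m/s, v_y0 = 68.90 sin 48.2° = 51.36 m/s.
Time of flight on level ground: T = 2 v_y0 / g = 2 × 51.36 / 9.80 = 10.48 s.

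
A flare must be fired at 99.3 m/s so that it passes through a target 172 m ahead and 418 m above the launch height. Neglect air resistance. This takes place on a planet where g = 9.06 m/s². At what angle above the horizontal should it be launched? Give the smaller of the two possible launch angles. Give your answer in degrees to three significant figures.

73.8°

Trajectory: y = x tanθ − g x² (1 + tan²θ)/(2v₀²). With x = 172, y = 418, v₀ = 99.3, g = 9.06:
13.59 tan²θ − 172 tanθ + (431.6) = 0.
tanθ = [172 ± √(172² − 4 × 13.59 × (431.6))] / (2 × 13.59) = (172 ± 78.23) / 27.18, giving tanθ = 3.449 or 9.206.
θ = 73.83° or 83.80°; the smaller is 73.83°.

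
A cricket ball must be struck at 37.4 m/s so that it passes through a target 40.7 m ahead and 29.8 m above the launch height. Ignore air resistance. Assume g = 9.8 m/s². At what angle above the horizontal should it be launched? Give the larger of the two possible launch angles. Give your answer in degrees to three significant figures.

80.5°

Trajectory: y = x tanθ − g x² (1 + tan²θ)/(2v₀²). With x = 40.7, y = 29.8, v₀ = 37.4, g = 9.80:
5.803 tan²θ − 40.7 tanθ + (35.60) = 0.
tanθ = [40.7 ± √(40.7² − 4 × 5.803 × (35.60))] / (2 × 5.803) = (40.7 ± 28.81) / 11.61, giving tanθ = 1.024 or 5.989.
θ = 45.69° or 80.52°; the larger is 80.52°.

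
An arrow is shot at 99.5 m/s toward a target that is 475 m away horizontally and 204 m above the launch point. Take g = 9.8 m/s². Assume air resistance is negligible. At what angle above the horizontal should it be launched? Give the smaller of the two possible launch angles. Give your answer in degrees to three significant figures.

39.5°

Trajectory: y = x tanθ − g x² (1 + tan²θ)/(2v₀²). With x = 475, y = 204, v₀ = 99.5, g = 9.80:
111.7 tan²θ − 475 tanθ + (315.7) = 0.
tanθ = [475 ± √(475² − 4 × 111.7 × (315.7))] / (2 × 111.7) = (475 ± 290.9) / 223.3, giving tanθ = 0.8243 or 3.429.
θ = 39.50° or 73.74°; the smaller is 39.50°.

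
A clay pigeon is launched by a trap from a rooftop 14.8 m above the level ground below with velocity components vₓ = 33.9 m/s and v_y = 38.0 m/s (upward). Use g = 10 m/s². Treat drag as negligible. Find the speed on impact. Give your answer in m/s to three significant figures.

The projectile lands when y = 14.8 + (38.00) t − ½·10.0·t² = 0. Positive root: t = (38.00 + √(38.00² + 2·10.0·14.8)) / 10.0 = (38.00 + 41.71) / 10.0 = 7.971 s.
Vertical velocity at impact: v_y = v_y0 − g t = 38.00 − 10.0 × 7.971 = −41.71 m/s.
Speed: |v| = √(vₓ² + v_y²) = √(33.90² + 41.71²) = 53.75 m/s.

53.8 m/s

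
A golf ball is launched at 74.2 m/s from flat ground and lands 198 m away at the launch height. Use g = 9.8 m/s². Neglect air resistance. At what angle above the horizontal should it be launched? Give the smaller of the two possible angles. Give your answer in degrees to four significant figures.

R = v₀² sin 2θ / g gives sin 2θ = gR/v₀² = 9.80·198/74.2² = 0.3524.
2θ = 20.64° or 180° − 20.64° = 159.4°, so θ = 10.32° or 79.68°.
The smaller angle is 10.32°.

10.32°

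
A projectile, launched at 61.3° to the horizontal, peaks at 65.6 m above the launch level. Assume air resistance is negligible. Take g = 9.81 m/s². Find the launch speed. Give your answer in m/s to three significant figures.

At the peak v_y = 0, so v_y0 = √(2gH) = √(2 × 9.81 × 65.6) = 35.88 m/s.
v_y0 = v₀ sin θ ⇒ v₀ = 35.88 / sin 61.3° = 40.90 m/s.

40.9 m/s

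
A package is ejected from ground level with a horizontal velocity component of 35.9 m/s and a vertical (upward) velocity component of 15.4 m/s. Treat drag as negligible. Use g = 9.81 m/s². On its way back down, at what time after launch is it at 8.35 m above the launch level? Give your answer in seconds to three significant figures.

2.44 s

Height y(t) = 15.40 t − 4.905 t² = 8.35 gives 4.905 t² − 15.40 t + 8.35 = 0.
t = [15.40 ± √(15.40² − 2·9.81·8.35)] / 9.81 = (15.40 ± 8.563) / 9.81, so t = 0.6969 s or t = 2.443 s.
The descending-branch root is 2.443 s.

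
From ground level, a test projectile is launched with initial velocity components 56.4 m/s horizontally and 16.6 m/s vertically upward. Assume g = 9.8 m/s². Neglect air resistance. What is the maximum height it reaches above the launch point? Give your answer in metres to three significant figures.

Maximum height: H = v_y0² / (2g) = 16.60² / (2 × 9.80) = 14.06 m.

14.1 m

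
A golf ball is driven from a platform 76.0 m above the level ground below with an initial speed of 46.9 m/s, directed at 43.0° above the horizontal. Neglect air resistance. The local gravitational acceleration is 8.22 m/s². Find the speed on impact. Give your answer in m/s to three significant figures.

Components: vₓ = 46.90 cos 43.0° = 34.30 m/s, v_y0 = 46.90 sin 43.0° = 31.99 m/s.
Vertical motion (up positive, ground at y = 0): 4.110 t² − (31.99) t − 76.0 = 0, so t = (31.99 + √(31.99² + 2·8.22·76.0)) / 8.22 = (31.99 + 47.67) / 8.22 = 9.691 s.
Vertical velocity at impact: v_y = v_y0 − g t = 31.99 − 8.22 × 9.691 = −47.67 m/s.
Speed: |v| = √(vₓ² + v_y²) = √(34.30² + 47.67²) = 58.73 m/s.

58.7 m/s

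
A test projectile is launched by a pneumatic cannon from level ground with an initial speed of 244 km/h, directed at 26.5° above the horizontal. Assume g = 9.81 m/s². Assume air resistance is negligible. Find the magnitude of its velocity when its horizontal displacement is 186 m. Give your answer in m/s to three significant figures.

60.7 m/s

Convert: 244 km/h = 244/3.6 = 67.78 m/s.
Resolve: vₓ = 67.78 cos 26.5° = 60.66 m/s and v_y0 = 67.78 sin 26.5° = 30.24 m/s.
At x = 186 m, t = x/vₓ = 186/60.66 = 3.066 s.
Vertical velocity there: v_y = v_y0 − g t = 30.24 − 9.81 × 3.066 = 0.1605 m/s.
Speed: √(vₓ² + v_y²) = √(60.66² + 0.1605²) = 60.66 m/s.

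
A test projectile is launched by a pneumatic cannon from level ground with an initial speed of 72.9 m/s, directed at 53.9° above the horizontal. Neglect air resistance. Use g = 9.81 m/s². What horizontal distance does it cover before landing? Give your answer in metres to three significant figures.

Horizontal component vₓ = 72.90 cos 53.9° = 42.95 m/s; vertical v_y0 = 72.90 sin 53.9° = 58.90 m/s.
Time aloft: T = 2 v_y0 / g = 2 × 58.90 / 9.81 = 12.01 s.
Horizontal distance R = vₓ T = 42.95 × 12.01 = 515.8 m.

516 m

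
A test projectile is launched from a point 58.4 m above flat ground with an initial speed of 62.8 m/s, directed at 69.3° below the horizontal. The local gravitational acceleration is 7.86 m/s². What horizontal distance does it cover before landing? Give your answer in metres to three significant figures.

vₓ = 62.80 cos 69.3° = 22.20 m/s; v_y0 = −58.75 m/s (downward).
With up positive and y = 0 at the ground: y(t) = 58.4 + (−58.75) t − 3.930 t². Setting y = 0 and taking the positive root: t = [−58.75 + √(58.75² + 2·7.86·58.4)] / 7.86 = (−58.75 + 66.10) / 7.86 = 0.9356 s.
Horizontal distance: R = vₓ t = 22.20 × 0.9356 = 20.77 m.

20.8 m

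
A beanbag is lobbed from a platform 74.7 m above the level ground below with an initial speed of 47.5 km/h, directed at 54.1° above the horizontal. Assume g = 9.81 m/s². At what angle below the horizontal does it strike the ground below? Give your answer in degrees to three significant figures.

79.0°

Convert: 47.5 km/h = 47.5/3.6 = 13.19 m/s.
Horizontal component vₓ = 13.19 cos 54.1° = 7.737 m/s; vertical v_y0 = 13.19 sin 54.1° = 10.69 m/s.
The projectile lands when y = 74.7 + (10.69) t − ½·9.81·t² = 0. Positive root: t = (10.69 + √(10.69² + 2·9.81·74.7)) / 9.81 = (10.69 + 39.75) / 9.81 = 5.141 s.
At impact: v_y = v_y0 − g t = −39.75 m/s; vₓ = 7.737 m/s.
Angle below horizontal: arctan(|v_y|/vₓ) = arctan(39.75/7.737) = 78.99°.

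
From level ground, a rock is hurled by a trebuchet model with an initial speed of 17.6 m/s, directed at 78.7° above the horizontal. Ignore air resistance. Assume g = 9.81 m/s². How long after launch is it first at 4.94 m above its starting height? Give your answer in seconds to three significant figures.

0.314 s

Components: vₓ = 17.60 cos 78.7° = 3.449 m/s, v_y0 = 17.60 sin 78.7° = 17.26 m/s.
Require v_y0 t − ½ g t² = 4.94, i.e. 4.905 t² − 17.26 t + 4.94 = 0.
t = [17.26 ± √(17.26² − 2·9.81·4.94)] / 9.81 = (17.26 ± 14.18) / 9.81, so t = 0.3143 s or t = 3.204 s.
The first (ascending) time is 0.3143 s.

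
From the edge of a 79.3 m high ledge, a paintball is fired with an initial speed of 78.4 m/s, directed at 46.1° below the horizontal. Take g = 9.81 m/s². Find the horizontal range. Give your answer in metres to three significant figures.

Resolve: vₓ = 78.40 cos 46.1° = 54.36 m/s and v_y0 = −56.49 m/s (downward).
With up positive and y = 0 at the ground: y(t) = 79.3 + (−56.49) t − 4.905 t². Setting y = 0 and taking the positive root: t = [−56.49 + √(56.49² + 2·9.81·79.3)] / 9.81 = (−56.49 + 68.90) / 9.81 = 1.265 s.
Horizontal distance: R = vₓ t = 54.36 × 1.265 = 68.76 m.

68.8 m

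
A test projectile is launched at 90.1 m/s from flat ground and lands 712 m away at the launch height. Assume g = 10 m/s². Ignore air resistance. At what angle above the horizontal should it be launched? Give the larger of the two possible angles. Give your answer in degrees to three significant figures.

Level-ground range R = v₀² sin(2θ)/g ⇒ sin(2θ) = gR/v₀² = 10.0 × 712 / 90.1² = 0.8771.
2θ = 61.29° or 180° − 61.29° = 118.7°, so θ = 30.64° or 59.36°.
The larger angle is 59.36°.

59.4°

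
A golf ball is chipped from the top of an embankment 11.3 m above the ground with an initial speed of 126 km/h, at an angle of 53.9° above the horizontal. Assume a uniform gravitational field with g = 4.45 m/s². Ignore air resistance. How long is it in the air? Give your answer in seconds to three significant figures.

13.1 s

Convert: 126 km/h = 126/3.6 = 35.00 m/s.
Horizontal component vₓ = 35.00 cos 53.9° = 20.62 m/s; vertical v_y0 = 35.00 sin 53.9° = 28.28 m/s.
With up positive and y = 0 at the ground: y(t) = 11.3 + (28.28) t − 2.225 t². Setting y = 0 and taking the positive root: t = [28.28 + √(28.28² + 2·4.45·11.3)] / 4.45 = (28.28 + 30.01) / 4.45 = 13.10 s.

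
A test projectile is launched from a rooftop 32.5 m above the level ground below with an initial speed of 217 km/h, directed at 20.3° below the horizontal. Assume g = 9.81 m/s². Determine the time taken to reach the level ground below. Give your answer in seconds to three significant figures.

Convert: 217 km/h = 217/3.6 = 60.28 m/s.
Resolve: vₓ = 60.28 cos 20.3° = 56.53 m/s and v_y0 = −20.91 m/s (downward).
With up positive and y = 0 at the ground: y(t) = 32.5 + (−20.91) t − 4.905 t². Setting y = 0 and taking the positive root: t = [−20.91 + √(20.91² + 2·9.81·32.5)] / 9.81 = (−20.91 + 32.79) / 9.81 = 1.210 s.

1.21 s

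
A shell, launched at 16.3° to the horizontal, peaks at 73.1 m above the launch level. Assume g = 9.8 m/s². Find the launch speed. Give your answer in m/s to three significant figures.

At the peak v_y = 0, so v_y0 = √(2gH) = √(2 × 9.80 × 73.1) = 37.85 m/s.
v_y0 = v₀ sin θ ⇒ v₀ = 37.85 / sin 16.3° = 134.9 m/s.

135 m/s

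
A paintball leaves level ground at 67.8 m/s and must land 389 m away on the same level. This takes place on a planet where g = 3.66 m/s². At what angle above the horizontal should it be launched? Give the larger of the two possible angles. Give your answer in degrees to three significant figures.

81.0°

R = v₀² sin 2θ / g gives sin 2θ = gR/v₀² = 3.66·389/67.8² = 0.3097.
2θ = 18.04° or 180° − 18.04° = 162.0°, so θ = 9.021° or 80.98°.
The larger angle is 80.98°.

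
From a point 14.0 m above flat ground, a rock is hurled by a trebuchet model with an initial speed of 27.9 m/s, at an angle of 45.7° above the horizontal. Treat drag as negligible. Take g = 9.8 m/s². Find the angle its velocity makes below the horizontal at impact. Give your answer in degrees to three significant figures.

vₓ = 27.90 cos 45.7° = 19.49 m/s; v_y0 = 27.90 sin 45.7° = 19.97 m/s.
The projectile lands when y = 14.0 + (19.97) t − ½·9.80·t² = 0. Positive root: t = (19.97 + √(19.97² + 2·9.80·14.0)) / 9.80 = (19.97 + 25.94) / 9.80 = 4.685 s.
At impact: v_y = v_y0 − g t = −25.94 m/s; vₓ = 19.49 m/s.
Angle below horizontal: arctan(|v_y|/vₓ) = arctan(25.94/19.49) = 53.09°.

53.1°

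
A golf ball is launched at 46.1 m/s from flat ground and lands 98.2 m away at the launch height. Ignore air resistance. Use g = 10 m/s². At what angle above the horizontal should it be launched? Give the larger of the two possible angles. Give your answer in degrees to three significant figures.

Level-ground range R = v₀² sin(2θ)/g ⇒ sin(2θ) = gR/v₀² = 10.0 × 98.2 / 46.1² = 0.4621.
2θ = 27.52° or 180° − 27.52° = 152.5°, so θ = 13.76° or 76.24°.
The larger angle is 76.24°.

76.2°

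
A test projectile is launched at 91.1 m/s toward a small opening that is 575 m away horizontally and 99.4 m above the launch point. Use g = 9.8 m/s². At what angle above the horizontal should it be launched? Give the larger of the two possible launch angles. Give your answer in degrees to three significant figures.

66.4°

Trajectory: y = x tanθ − g x² (1 + tan²θ)/(2v₀²). With x = 575, y = 99.4, v₀ = 91.1, g = 9.80:
195.2 tan²θ − 575 tanθ + (294.6) = 0.
tanθ = [575 ± √(575² − 4 × 195.2 × (294.6))] / (2 × 195.2) = (575 ± 317.2) / 390.4, giving tanθ = 0.6604 or 2.285.
θ = 33.44° or 66.37°; the larger is 66.37°.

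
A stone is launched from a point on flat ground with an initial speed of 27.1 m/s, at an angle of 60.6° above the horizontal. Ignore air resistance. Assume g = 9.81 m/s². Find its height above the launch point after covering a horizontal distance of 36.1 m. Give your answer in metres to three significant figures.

27.9 m

Resolve: vₓ = 27.10 cos 60.6° = 13.30 m/s and v_y0 = 27.10 sin 60.6° = 23.61 m/s.
At x = 36.1 m, t = x/vₓ = 36.1/13.30 = 2.714 s.
Height: y = v_y0 t − ½ g t² = 23.61 × 2.714 − 4.905 × 2.714² = 64.07 − 36.12 = 27.95 m.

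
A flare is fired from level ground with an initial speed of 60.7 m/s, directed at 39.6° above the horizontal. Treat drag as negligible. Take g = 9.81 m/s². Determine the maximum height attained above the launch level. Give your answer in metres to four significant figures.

76.30 m

Resolve: vₓ = 60.70 cos 39.6° = 46.77 m/s and v_y0 = 60.70 sin 39.6° = 38.69 m/s.
Maximum height: H = v_y0² / (2g) = 38.69² / (2 × 9.81) = 76.30 m.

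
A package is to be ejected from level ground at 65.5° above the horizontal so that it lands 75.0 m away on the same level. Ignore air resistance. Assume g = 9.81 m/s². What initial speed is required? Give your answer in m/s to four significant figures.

31.22 m/s

On level ground R = v₀² sin 2θ / g ⇒ v₀ = √(gR / sin 2θ).
v₀ = √(9.81 × 75.0 / sin 131.0°) = √(735.8 / 0.7547) = √974.88 = 31.22 m/s.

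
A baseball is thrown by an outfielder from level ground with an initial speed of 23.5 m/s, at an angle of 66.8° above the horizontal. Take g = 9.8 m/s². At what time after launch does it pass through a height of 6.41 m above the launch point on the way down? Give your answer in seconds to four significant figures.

4.088 s

vₓ = 23.50 cos 66.8° = 9.258 m/s; v_y0 = 23.50 sin 66.8° = 21.60 m/s.
Height y(t) = 21.60 t − 4.900 t² = 6.41 gives 4.900 t² − 21.60 t + 6.41 = 0.
t = [21.60 ± √(21.60² − 2·9.80·6.41)] / 9.80 = (21.60 ± 18.46) / 9.80, so t = 0.3200 s or t = 4.088 s.
The descending-branch root is 4.088 s.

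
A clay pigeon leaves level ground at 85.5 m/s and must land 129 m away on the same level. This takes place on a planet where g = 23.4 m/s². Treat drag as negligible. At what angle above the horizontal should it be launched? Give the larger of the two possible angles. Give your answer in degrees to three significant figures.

R = v₀² sin 2θ / g gives sin 2θ = gR/v₀² = 23.4·129/85.5² = 0.4129.
2θ = 24.39° or 180° − 24.39° = 155.6°, so θ = 12.19° or 77.81°.
The larger angle is 77.81°.

77.8°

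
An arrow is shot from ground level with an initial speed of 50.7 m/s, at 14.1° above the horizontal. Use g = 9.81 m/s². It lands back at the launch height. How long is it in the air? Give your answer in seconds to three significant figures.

Components: vₓ = 50.70 cos 14.1° = 49.17 m/s, v_y0 = 50.70 sin 14.1° = 12.35 m/s.
Time of flight on level ground: T = 2 v_y0 / g = 2 × 12.35 / 9.81 = 2.518 s.

2.52 s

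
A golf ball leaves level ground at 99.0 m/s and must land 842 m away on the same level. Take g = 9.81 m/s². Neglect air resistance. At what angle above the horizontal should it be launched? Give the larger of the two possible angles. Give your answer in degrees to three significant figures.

61.3°

R = v₀² sin 2θ / g gives sin 2θ = gR/v₀² = 9.81·842/99.0² = 0.8428.
2θ = 57.43° or 180° − 57.43° = 122.6°, so θ = 28.72° or 61.28°.
The larger angle is 61.28°.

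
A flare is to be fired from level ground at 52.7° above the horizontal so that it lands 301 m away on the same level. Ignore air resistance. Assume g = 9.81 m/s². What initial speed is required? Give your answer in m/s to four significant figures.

55.34 m/s

From R = (v₀² / g) sin 2θ: v₀ = √(gR / sin 2θ).
v₀ = √(9.81 × 301 / sin 105.4°) = √(2953 / 0.9641) = √3062.8 = 55.34 m/s.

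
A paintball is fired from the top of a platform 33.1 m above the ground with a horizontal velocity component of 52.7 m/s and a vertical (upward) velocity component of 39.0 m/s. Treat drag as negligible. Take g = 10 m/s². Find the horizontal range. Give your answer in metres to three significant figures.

452 m

The projectile lands when y = 33.1 + (39.00) t − ½·10.0·t² = 0. Positive root: t = (39.00 + √(39.00² + 2·10.0·33.1)) / 10.0 = (39.00 + 46.72) / 10.0 = 8.572 s.
Horizontal distance: R = vₓ t = 52.70 × 8.572 = 451.8 m.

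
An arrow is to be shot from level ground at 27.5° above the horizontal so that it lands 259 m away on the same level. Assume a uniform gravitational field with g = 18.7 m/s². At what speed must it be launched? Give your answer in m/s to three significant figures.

76.9 m/s

On level ground R = v₀² sin 2θ / g ⇒ v₀ = √(gR / sin 2θ).
v₀ = √(18.7 × 259 / sin 55.00°) = √(4843 / 0.8192) = √5912.6 = 76.89 m/s.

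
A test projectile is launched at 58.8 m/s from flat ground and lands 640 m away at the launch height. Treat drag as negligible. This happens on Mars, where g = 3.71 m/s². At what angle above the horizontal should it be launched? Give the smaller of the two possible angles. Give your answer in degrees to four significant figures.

21.69°

From R = (v₀²/g) sin 2θ: sin 2θ = 3.71 × 640 / 3457.4 = 0.6868.
2θ = 43.37° or 180° − 43.37° = 136.6°, so θ = 21.69° or 68.31°.
The smaller angle is 21.69°.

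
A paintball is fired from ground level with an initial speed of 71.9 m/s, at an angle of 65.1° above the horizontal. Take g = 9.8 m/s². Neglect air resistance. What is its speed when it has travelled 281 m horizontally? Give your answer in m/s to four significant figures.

Components: vₓ = 71.90 cos 65.1° = 30.27 m/s, v_y0 = 71.90 sin 65.1° = 65.22 m/s.
Time to reach x = 281 m: t = x/vₓ = 281/30.27 = 9.282 s.
Vertical velocity there: v_y = v_y0 − g t = 65.22 − 9.80 × 9.282 = −25.75 m/s.
Speed: √(vₓ² + v_y²) = √(30.27² + 25.75²) = 39.74 m/s.

39.74 m/s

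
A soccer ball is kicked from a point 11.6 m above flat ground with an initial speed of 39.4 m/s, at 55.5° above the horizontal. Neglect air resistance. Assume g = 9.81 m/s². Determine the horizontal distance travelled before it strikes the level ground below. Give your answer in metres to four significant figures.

Horizontal component vₓ = 39.40 cos 55.5° = 22.32 m/s; vertical v_y0 = 39.40 sin 55.5° = 32.47 m/s.
Vertical motion (up positive, ground at y = 0): 4.905 t² − (32.47) t − 11.6 = 0, so t = (32.47 + √(32.47² + 2·9.81·11.6)) / 9.81 = (32.47 + 35.80) / 9.81 = 6.960 s.
Horizontal distance: R = vₓ t = 22.32 × 6.960 = 155.3 m.

155.3 m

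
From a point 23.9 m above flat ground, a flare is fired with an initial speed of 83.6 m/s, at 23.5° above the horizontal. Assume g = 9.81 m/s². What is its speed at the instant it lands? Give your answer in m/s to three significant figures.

86.4 m/s

Horizontal component vₓ = 83.60 cos 23.5° = 76.67 m/s; vertical v_y0 = 83.60 sin 23.5° = 33.34 m/s.
The projectile lands when y = 23.9 + (33.34) t − ½·9.81·t² = 0. Positive root: t = (33.34 + √(33.34² + 2·9.81·23.9)) / 9.81 = (33.34 + 39.75) / 9.81 = 7.450 s.
Vertical velocity at impact: v_y = v_y0 − g t = 33.34 − 9.81 × 7.450 = −39.75 m/s.
Speed: |v| = √(vₓ² + v_y²) = √(76.67² + 39.75²) = 86.36 m/s.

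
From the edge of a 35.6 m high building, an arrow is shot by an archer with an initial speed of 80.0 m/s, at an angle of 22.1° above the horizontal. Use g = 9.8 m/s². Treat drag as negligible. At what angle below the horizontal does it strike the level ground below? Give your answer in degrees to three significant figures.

28.4°

Resolve: vₓ = 80.00 cos 22.1° = 74.12 m/s and v_y0 = 80.00 sin 22.1° = 30.10 m/s.
The projectile lands when y = 35.6 + (30.10) t − ½·9.80·t² = 0. Positive root: t = (30.10 + √(30.10² + 2·9.80·35.6)) / 9.80 = (30.10 + 40.05) / 9.80 = 7.157 s.
At impact: v_y = v_y0 − g t = −40.05 m/s; vₓ = 74.12 m/s.
Angle below horizontal: arctan(|v_y|/vₓ) = arctan(40.05/74.12) = 28.38°.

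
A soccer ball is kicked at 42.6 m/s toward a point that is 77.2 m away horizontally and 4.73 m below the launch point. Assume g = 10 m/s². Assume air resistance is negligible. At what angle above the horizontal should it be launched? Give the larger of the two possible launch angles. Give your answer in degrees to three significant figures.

Trajectory: y = x tanθ − g x² (1 + tan²θ)/(2v₀²). With x = 77.2, y = −4.73, v₀ = 42.6, g = 10.0:
16.42 tan²θ − 77.2 tanθ + (11.69) = 0.
tanθ = [77.2 ± √(77.2² − 4 × 16.42 × (11.69))] / (2 × 16.42) = (77.2 ± 72.06) / 32.84, giving tanθ = 0.1567 or 4.545.
θ = 8.903° or 77.59°; the larger is 77.59°.

77.6°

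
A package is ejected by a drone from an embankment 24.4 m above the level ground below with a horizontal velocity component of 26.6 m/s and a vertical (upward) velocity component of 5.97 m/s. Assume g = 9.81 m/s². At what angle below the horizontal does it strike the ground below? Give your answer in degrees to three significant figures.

40.5°

With up positive and y = 0 at the ground: y(t) = 24.4 + (5.970) t − 4.905 t². Setting y = 0 and taking the positive root: t = [5.970 + √(5.970² + 2·9.81·24.4)] / 9.81 = (5.970 + 22.68) / 9.81 = 2.920 s.
At impact: v_y = v_y0 − g t = −22.68 m/s; vₓ = 26.60 m/s.
Angle below horizontal: arctan(|v_y|/vₓ) = arctan(22.68/26.60) = 40.45°.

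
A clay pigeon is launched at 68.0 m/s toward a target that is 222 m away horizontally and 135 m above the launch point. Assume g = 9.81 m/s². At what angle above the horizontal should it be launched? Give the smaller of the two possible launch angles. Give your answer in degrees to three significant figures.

Trajectory: y = x tanθ − g x² (1 + tan²θ)/(2v₀²). With x = 222, y = 135, v₀ = 68.0, g = 9.81:
52.28 tan²θ − 222 tanθ + (187.3) = 0.
tanθ = [222 ± √(222² − 4 × 52.28 × (187.3))] / (2 × 52.28) = (222 ± 100.6) / 104.6, giving tanθ = 1.161 or 3.085.
θ = 49.26° or 72.04°; the smaller is 49.26°.

49.3°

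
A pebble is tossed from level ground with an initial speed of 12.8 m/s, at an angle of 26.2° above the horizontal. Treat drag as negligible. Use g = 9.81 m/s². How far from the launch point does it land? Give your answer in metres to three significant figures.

Resolve: vₓ = 12.80 cos 26.2° = 11.48 m/s and v_y0 = 12.80 sin 26.2° = 5.651 m/s.
Flight time T = 2 v_y0 / g = 1.152 s.
Range: R = vₓ T = 11.48 × 1.152 = 13.23 m.

13.2 m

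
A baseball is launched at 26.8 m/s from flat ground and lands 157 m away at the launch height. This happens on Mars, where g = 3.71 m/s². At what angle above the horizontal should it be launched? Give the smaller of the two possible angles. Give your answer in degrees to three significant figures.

27.1°

R = v₀² sin 2θ / g gives sin 2θ = gR/v₀² = 3.71·157/26.8² = 0.8110.
2θ = 54.19° or 180° − 54.19° = 125.8°, so θ = 27.10° or 62.90°.
The smaller angle is 27.10°.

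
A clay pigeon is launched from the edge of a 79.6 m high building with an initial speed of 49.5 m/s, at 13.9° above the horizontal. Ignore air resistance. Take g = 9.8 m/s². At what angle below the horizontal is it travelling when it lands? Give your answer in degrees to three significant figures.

40.6°

vₓ = 49.50 cos 13.9° = 48.05 m/s; v_y0 = 49.50 sin 13.9° = 11.89 m/s.
With up positive and y = 0 at the ground: y(t) = 79.6 + (11.89) t − 4.900 t². Setting y = 0 and taking the positive root: t = [11.89 + √(11.89² + 2·9.80·79.6)] / 9.80 = (11.89 + 41.25) / 9.80 = 5.423 s.
At impact: v_y = v_y0 − g t = −41.25 m/s; vₓ = 48.05 m/s.
Angle below horizontal: arctan(|v_y|/vₓ) = arctan(41.25/48.05) = 40.65°.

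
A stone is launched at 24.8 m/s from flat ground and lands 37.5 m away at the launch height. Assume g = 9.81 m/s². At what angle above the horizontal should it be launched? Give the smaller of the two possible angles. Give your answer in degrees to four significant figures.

From R = (v₀²/g) sin 2θ: sin 2θ = 9.81 × 37.5 / 615.04 = 0.5981.
2θ = 36.74° or 180° − 36.74° = 143.3°, so θ = 18.37° or 71.63°.
The smaller angle is 18.37°.

18.37°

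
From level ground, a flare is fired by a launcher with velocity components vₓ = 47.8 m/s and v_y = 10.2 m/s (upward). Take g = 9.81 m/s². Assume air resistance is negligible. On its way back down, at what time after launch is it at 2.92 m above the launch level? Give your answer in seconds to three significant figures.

Height y(t) = 10.20 t − 4.905 t² = 2.92 gives 4.905 t² − 10.20 t + 2.92 = 0.
Quadratic formula: t = (10.20 ± √46.750) / 9.81 = (10.20 ± 6.837) / 9.81 → t = 0.3428 s or 1.737 s.
The descending-branch root is 1.737 s.

1.74 s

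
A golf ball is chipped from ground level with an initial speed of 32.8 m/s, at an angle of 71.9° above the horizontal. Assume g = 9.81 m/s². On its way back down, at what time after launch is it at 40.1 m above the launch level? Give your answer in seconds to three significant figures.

Resolve: vₓ = 32.80 cos 71.9° = 10.19 m/s and v_y0 = 32.80 sin 71.9° = 31.18 m/s.
Height y(t) = 31.18 t − 4.905 t² = 40.1 gives 4.905 t² − 31.18 t + 40.1 = 0.
Quadratic formula: t = (31.18 ± √185.24) / 9.81 = (31.18 ± 13.61) / 9.81 → t = 1.791 s or 4.565 s.
The descending-branch root is 4.565 s.

4.57 s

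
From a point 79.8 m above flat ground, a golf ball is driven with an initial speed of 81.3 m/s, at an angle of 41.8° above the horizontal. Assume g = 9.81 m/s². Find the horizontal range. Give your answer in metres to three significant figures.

Horizontal component vₓ = 81.30 cos 41.8° = 60.61 m/s; vertical v_y0 = 81.30 sin 41.8° = 54.19 m/s.
The projectile lands when y = 79.8 + (54.19) t − ½·9.81·t² = 0. Positive root: t = (54.19 + √(54.19² + 2·9.81·79.8)) / 9.81 = (54.19 + 67.10) / 9.81 = 12.36 s.
Horizontal distance: R = vₓ t = 60.61 × 12.36 = 749.3 m.

749 m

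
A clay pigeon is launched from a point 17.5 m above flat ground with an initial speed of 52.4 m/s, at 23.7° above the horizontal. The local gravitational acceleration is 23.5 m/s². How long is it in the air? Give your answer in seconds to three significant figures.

2.41 s

Horizontal component vₓ = 52.40 cos 23.7° = 47.98 m/s; vertical v_y0 = 52.40 sin 23.7° = 21.06 m/s.
Vertical motion (up positive, ground at y = 0): 11.75 t² − (21.06) t − 17.5 = 0, so t = (21.06 + √(21.06² + 2·23.5·17.5)) / 23.5 = (21.06 + 35.58) / 23.5 = 2.410 s.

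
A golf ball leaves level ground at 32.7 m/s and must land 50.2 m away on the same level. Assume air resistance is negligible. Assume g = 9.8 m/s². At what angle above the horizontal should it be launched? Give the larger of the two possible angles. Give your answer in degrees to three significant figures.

76.3°

R = v₀² sin 2θ / g gives sin 2θ = gR/v₀² = 9.80·50.2/32.7² = 0.4601.
2θ = 27.39° or 180° − 27.39° = 152.6°, so θ = 13.70° or 76.30°.
The larger angle is 76.30°.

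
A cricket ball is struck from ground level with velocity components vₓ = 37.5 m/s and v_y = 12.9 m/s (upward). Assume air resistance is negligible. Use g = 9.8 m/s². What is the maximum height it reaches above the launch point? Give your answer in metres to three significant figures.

Maximum height: H = v_y0² / (2g) = 12.90² / (2 × 9.80) = 8.490 m.

8.49 m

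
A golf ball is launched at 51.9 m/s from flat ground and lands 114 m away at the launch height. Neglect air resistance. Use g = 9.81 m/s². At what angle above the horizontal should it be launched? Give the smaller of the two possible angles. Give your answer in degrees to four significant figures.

12.27°

From R = (v₀²/g) sin 2θ: sin 2θ = 9.81 × 114 / 2693.6 = 0.4152.
2θ = 24.53° or 180° − 24.53° = 155.5°, so θ = 12.27° or 77.73°.
The smaller angle is 12.27°.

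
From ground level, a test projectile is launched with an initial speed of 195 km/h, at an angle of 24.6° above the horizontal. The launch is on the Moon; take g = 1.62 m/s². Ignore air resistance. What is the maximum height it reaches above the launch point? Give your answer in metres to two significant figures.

Convert: 195 km/h = 195/3.6 = 54.17 m/s.
vₓ = 54.17 cos 24.6° = 49.25 m/s; v_y0 = 54.17 sin 24.6° = 22.55 m/s.
Maximum height: H = v_y0² / (2g) = 22.55² / (2 × 1.62) = 156.9 m.

160 m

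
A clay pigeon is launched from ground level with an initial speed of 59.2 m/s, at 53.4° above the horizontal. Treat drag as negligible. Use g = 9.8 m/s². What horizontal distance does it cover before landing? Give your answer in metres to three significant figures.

342 m

Resolve: vₓ = 59.20 cos 53.4° = 35.30 m/s and v_y0 = 59.20 sin 53.4° = 47.53 m/s.
Time aloft: T = 2 v_y0 / g = 2 × 47.53 / 9.80 = 9.699 s.
Range: R = vₓ T = 35.30 × 9.699 = 342.4 m.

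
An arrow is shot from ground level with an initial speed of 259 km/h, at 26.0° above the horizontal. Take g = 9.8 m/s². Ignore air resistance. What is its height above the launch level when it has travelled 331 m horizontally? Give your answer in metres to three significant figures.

33.0 m

Convert: 259 km/h = 259/3.6 = 71.94 m/s.
Resolve: vₓ = 71.94 cos 26.0° = 64.66 m/s and v_y0 = 71.94 sin 26.0° = 31.54 m/s.
Time to reach x = 331 m: t = x/vₓ = 331/64.66 = 5.119 s.
Height: y = v_y0 t − ½ g t² = 31.54 × 5.119 − 4.900 × 5.119² = 161.4 − 128.4 = 33.05 m.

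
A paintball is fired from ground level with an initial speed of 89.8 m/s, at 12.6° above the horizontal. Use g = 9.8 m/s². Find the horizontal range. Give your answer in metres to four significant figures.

Resolve: vₓ = 89.80 cos 12.6° = 87.64 m/s and v_y0 = 89.80 sin 12.6° = 19.59 m/s.
Time aloft: T = 2 v_y0 / g = 2 × 19.59 / 9.80 = 3.998 s.
Horizontal distance R = vₓ T = 87.64 × 3.998 = 350.4 m.

350.4 m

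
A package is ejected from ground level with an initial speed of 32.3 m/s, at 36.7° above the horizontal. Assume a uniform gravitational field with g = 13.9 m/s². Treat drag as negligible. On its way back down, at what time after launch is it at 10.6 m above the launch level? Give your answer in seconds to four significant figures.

Horizontal component vₓ = 32.30 cos 36.7° = 25.90 m/s; vertical v_y0 = 32.30 sin 36.7° = 19.30 m/s.
Require v_y0 t − ½ g t² = 10.6, i.e. 6.950 t² − 19.30 t + 10.6 = 0.
Quadratic formula: t = (19.30 ± √77.937) / 13.9 = (19.30 ± 8.828) / 13.9 → t = 0.7536 s or 2.024 s.
The descending-branch root is 2.024 s.

2.024 s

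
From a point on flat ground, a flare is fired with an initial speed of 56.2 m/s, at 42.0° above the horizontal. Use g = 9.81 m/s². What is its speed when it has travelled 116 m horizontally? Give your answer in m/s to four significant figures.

43.03 m/s

vₓ = 56.20 cos 42.0° = 41.76 m/s; v_y0 = 56.20 sin 42.0° = 37.61 m/s.
At x = 116 m, t = x/vₓ = 116/41.76 = 2.777 s.
Vertical velocity there: v_y = v_y0 − g t = 37.61 − 9.81 × 2.777 = 10.36 m/s.
Speed: √(vₓ² + v_y²) = √(41.76² + 10.36²) = 43.03 m/s.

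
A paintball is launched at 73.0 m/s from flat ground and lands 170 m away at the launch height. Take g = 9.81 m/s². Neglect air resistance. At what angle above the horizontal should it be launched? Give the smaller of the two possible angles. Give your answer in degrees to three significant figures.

9.12°

R = v₀² sin 2θ / g gives sin 2θ = gR/v₀² = 9.81·170/73.0² = 0.3129.
2θ = 18.24° or 180° − 18.24° = 161.8°, so θ = 9.118° or 80.88°.
The smaller angle is 9.118°.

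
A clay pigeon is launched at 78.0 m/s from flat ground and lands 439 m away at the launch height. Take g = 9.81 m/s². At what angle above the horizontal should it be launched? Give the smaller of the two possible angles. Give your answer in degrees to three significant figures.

22.5°

R = v₀² sin 2θ / g gives sin 2θ = gR/v₀² = 9.81·439/78.0² = 0.7079.
2θ = 45.06° or 180° − 45.06° = 134.9°, so θ = 22.53° or 67.47°.
The smaller angle is 22.53°.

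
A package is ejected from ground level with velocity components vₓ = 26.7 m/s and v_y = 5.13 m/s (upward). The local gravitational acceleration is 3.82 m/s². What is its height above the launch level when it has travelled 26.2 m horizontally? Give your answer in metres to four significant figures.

3.195 m

Time to reach x = 26.2 m: t = x/vₓ = 26.2/26.70 = 0.9813 s.
Height: y = v_y0 t − ½ g t² = 5.130 × 0.9813 − 1.910 × 0.9813² = 5.034 − 1.839 = 3.195 m.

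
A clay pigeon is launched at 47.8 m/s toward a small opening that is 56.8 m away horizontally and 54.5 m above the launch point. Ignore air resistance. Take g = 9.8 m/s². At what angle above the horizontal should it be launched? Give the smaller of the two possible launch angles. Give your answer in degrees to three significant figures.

Trajectory: y = x tanθ − g x² (1 + tan²θ)/(2v₀²). With x = 56.8, y = 54.5, v₀ = 47.8, g = 9.80:
6.919 tan²θ − 56.8 tanθ + (61.42) = 0.
tanθ = [56.8 ± √(56.8² − 4 × 6.919 × (61.42))] / (2 × 6.919) = (56.8 ± 39.07) / 13.84, giving tanθ = 1.281 or 6.928.
θ = 52.03° or 81.79°; the smaller is 52.03°.

52.0°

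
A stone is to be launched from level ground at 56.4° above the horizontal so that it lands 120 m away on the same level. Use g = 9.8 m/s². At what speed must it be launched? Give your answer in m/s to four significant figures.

On level ground R = v₀² sin 2θ / g ⇒ v₀ = √(gR / sin 2θ).
v₀ = √(9.80 × 120 / sin 112.8°) = √(1176 / 0.9219) = √1275.7 = 35.72 m/s.

35.72 m/s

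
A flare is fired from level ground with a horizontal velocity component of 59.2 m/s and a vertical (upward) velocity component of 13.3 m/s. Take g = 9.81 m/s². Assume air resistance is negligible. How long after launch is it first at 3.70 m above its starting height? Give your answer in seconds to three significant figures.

Set y = v_y0 t − ½ g t² = 3.70: 4.905 t² − 13.30 t + 3.70 = 0.
Quadratic formula: t = (13.30 ± √104.30) / 9.81 = (13.30 ± 10.21) / 9.81 → t = 0.3147 s or 2.397 s.
The first (ascending) time is 0.3147 s.

0.315 s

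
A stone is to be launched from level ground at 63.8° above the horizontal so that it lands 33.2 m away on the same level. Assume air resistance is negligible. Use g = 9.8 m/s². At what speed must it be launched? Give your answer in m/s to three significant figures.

20.3 m/s

Level-ground range: R = v₀² sin(2θ)/g, so v₀ = √(gR / sin 2θ).
v₀ = √(9.80 × 33.2 / sin 127.6°) = √(325.4 / 0.7923) = √410.66 = 20.26 m/s.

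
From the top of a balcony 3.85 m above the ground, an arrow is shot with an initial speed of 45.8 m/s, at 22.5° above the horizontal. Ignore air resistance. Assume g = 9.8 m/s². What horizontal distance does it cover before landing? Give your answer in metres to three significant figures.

Resolve: vₓ = 45.80 cos 22.5° = 42.31 m/s and v_y0 = 45.80 sin 22.5° = 17.53 m/s.
With up positive and y = 0 at the ground: y(t) = 3.85 + (17.53) t − 4.900 t². Setting y = 0 and taking the positive root: t = [17.53 + √(17.53² + 2·9.80·3.85)] / 9.80 = (17.53 + 19.56) / 9.80 = 3.785 s.
Horizontal distance: R = vₓ t = 42.31 × 3.785 = 160.1 m.

160 m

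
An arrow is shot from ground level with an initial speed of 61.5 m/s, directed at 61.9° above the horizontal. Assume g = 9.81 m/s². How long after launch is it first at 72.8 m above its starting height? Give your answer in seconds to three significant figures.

1.56 s

Resolve: vₓ = 61.50 cos 61.9° = 28.97 m/s and v_y0 = 61.50 sin 61.9° = 54.25 m/s.
Set y = v_y0 t − ½ g t² = 72.8: 4.905 t² − 54.25 t + 72.8 = 0.
Quadratic formula: t = (54.25 ± √1514.8) / 9.81 = (54.25 ± 38.92) / 9.81 → t = 1.563 s or 9.498 s.
The first (ascending) time is 1.563 s.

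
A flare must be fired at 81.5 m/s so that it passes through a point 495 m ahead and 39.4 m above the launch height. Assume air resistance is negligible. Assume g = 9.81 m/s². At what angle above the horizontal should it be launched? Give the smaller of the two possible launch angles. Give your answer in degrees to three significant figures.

Trajectory: y = x tanθ − g x² (1 + tan²θ)/(2v₀²). With x = 495, y = 39.4, v₀ = 81.5, g = 9.81:
180.9 tan²θ − 495 tanθ + (220.3) = 0.
tanθ = [495 ± √(495² − 4 × 180.9 × (220.3))] / (2 × 180.9) = (495 ± 292.5) / 361.9, giving tanθ = 0.5596 or 2.176.
θ = 29.23° or 65.32°; the smaller is 29.23°.

29.2°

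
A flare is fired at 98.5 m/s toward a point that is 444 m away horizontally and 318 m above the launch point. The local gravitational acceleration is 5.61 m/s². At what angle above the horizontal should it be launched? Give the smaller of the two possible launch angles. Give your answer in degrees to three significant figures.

43.9°

Trajectory: y = x tanθ − g x² (1 + tan²θ)/(2v₀²). With x = 444, y = 318, v₀ = 98.5, g = 5.61:
56.99 tan²θ − 444 tanθ + (375.0) = 0.
tanθ = [444 ± √(444² − 4 × 56.99 × (375.0))] / (2 × 56.99) = (444 ± 334.1) / 114.0, giving tanθ = 0.9638 or 6.827.
θ = 43.94° or 81.67°; the smaller is 43.94°.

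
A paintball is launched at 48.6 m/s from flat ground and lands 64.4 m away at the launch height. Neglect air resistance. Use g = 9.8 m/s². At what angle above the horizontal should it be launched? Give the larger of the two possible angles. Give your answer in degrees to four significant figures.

82.25°

R = v₀² sin 2θ / g gives sin 2θ = gR/v₀² = 9.80·64.4/48.6² = 0.2672.
2θ = 15.50° or 180° − 15.50° = 164.5°, so θ = 7.749° or 82.25°.
The larger angle is 82.25°.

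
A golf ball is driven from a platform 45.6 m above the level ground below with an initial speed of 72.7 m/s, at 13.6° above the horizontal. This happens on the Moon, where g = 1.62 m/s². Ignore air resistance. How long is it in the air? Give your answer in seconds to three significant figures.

23.5 s

Horizontal component vₓ = 72.70 cos 13.6° = 70.66 m/s; vertical v_y0 = 72.70 sin 13.6° = 17.09 m/s.
The projectile lands when y = 45.6 + (17.09) t − ½·1.62·t² = 0. Positive root: t = (17.09 + √(17.09² + 2·1.62·45.6)) / 1.62 = (17.09 + 20.98) / 1.62 = 23.50 s.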